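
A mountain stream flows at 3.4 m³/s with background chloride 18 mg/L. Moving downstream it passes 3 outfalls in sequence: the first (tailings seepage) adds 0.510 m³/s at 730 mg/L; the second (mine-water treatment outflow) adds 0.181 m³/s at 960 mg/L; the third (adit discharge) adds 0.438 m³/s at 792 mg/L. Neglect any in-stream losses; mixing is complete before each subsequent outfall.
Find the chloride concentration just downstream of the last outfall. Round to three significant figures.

211 mg/L

Below outfall 1: Q → 3.910 m³/s, C = (3.400·18.00 + 0.5100·730.0)/3.910 = 110.9 mg/L.
Below outfall 2: Q → 4.091 m³/s, C = (3.910·110.9 + 0.1810·960.0)/4.091 = 148.4 mg/L.
Below outfall 3: Q → 4.529 m³/s, C = (4.091·148.4 + 0.4380·792.0)/4.529 = 210.7 mg/L.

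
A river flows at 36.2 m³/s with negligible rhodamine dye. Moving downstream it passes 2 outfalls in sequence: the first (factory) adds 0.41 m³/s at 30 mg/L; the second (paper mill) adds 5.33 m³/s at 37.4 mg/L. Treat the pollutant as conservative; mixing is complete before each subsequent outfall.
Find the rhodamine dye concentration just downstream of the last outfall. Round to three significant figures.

Outfall 1: combined Q = 36.61 m³/s; C = (36.20·0 + 0.4100·30.00)/36.61 = 0.3360 mg/L.
Outfall 2: combined Q = 41.94 m³/s; C = (36.61·0.3360 + 5.330·37.40)/41.94 = 5.046 mg/L.

5.05 mg/L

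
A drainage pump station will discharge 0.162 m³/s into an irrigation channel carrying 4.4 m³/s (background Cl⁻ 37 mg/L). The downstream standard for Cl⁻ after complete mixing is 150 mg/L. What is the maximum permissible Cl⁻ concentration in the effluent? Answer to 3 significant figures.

3220 mg/L

At the limit, (Qr·Cr + Qe·Cₑ)/(Qr + Qe) = 150:
Cₑ = (4.562·150 − 4.400·37.00) / 0.1620 = 3219 mg/L.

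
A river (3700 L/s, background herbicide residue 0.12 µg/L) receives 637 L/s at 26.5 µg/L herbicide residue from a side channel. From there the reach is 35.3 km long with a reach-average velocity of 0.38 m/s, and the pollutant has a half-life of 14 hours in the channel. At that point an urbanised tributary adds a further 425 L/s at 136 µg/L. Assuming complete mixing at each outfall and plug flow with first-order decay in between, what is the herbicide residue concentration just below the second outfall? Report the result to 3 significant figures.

13.2 µg/L

Flow-weighted average: C = (3700·0.1200 + 637.0·26.50) / 4337 = 17320/4337 = 3.995 µg/L; combined flow 4337 L/s.
Travel time t = 35.3·1000 / 0.38 = 92890 s = 25.80 h.
Half-life 14 h → k = ln 2 / 14 = 0.04951 h⁻¹ = 1.188 d⁻¹.
Applying C = C₀e^(−kt): 3.995 × 0.2787 = 1.113 µg/L.
At the second outfall, C = (4337·1.113 + 425.0·136.0) / (4337 + 425.0) = 13.15 µg/L.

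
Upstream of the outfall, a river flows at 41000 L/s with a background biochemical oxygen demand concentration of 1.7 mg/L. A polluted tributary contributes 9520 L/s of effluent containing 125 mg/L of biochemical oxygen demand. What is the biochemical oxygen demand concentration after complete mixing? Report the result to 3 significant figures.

24.9 mg/L

Flow-weighted average: C = (41000·1.700 + 9520·125.0) / 50520 = 1260000/50520 = 24.93 mg/L.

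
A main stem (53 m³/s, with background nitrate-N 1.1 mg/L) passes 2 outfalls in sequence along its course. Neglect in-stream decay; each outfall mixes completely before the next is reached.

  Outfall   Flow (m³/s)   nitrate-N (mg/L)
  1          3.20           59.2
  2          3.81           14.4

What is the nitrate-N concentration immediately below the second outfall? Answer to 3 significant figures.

5.04 mg/L

After outfall 1: Q = 53.00 + 3.200 = 56.20 m³/s; C = (53.00·1.100 + 3.200·59.20)/56.20 = 4.408 mg/L.
After outfall 2: Q = 56.20 + 3.810 = 60.01 m³/s; C = (56.20·4.408 + 3.810·14.40)/60.01 = 5.043 mg/L.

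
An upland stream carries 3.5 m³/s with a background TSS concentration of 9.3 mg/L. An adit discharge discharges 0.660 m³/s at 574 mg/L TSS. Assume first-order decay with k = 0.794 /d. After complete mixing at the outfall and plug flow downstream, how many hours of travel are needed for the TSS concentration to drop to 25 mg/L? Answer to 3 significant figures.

41.6 h

Mixed concentration C = ΣQC/ΣQ = (3.500·9.300 + 0.6600·574.0) / 4.160 = 411.4/4.160 = 98.89 mg/L.
98.89·exp(−k·t) = 25 → t = ln(98.89/25)/k = 149600 s = 41.57 h.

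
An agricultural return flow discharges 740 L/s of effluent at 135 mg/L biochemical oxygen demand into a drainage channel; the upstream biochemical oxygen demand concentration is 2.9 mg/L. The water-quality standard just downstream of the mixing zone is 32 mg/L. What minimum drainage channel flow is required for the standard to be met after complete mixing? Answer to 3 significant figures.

Set C_mix = 32: (Q·2.900 + 740.0·135.0) / (Q + 740.0) = 32
→ Q = 740.0·(135.0 − 32)/(32 − 2.900) = 2619 L/s.

2620 L/s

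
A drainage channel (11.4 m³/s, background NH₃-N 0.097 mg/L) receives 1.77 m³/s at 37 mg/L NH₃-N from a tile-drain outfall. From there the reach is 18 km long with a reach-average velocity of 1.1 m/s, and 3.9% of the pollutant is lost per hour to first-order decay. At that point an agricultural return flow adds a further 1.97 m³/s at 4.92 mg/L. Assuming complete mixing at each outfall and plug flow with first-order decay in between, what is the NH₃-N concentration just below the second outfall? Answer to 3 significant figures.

Mass balance: C = (11.40·0.09700 + 1.770·37.00) / 13.17 = 66.60/13.17 = 5.057 mg/L; combined flow 13.17 m³/s.
Travel time t = 18·1000 / 1.1 = 16360 s = 4.545 h.
3.9%/h lost → k = −ln(1 − 0.039) = 0.03978 h⁻¹.
Decay over the reach: 5.057·exp(−kt) = 5.057·0.8346 = 4.220 mg/L.
Second outfall: C = (13.17·4.220 + 1.970·4.920)/15.14 = 4.311 mg/L.

4.31 mg/L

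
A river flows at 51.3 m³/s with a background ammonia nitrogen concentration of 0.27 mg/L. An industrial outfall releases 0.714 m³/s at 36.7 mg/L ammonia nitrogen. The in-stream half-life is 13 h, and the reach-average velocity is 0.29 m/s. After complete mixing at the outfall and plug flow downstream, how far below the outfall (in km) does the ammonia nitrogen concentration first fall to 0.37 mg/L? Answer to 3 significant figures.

14.4 km

Conservation of mass: C = (51.30·0.2700 + 0.7140·36.70) / 52.01 = 40.05/52.01 = 0.7701 mg/L.
Half-life 13 h → k = ln 2 / 13 = 0.05332 h⁻¹ = 1.280 d⁻¹.
Set 0.7701·exp(−k·t) = 0.37 → t = ln(0.7701/0.37)/k = 49490 s = 13.75 h.
Distance = v·t = 0.29·49490 = 14350 m = 14.35 km.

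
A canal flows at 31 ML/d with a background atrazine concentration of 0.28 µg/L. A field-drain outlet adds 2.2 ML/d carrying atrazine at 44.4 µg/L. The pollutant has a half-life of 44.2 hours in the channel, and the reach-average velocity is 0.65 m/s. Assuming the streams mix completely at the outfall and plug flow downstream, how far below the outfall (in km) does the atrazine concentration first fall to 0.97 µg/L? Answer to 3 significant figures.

Mixed concentration C = ΣQC/ΣQ = (31.00·0.2800 + 2.200·44.40) / 33.20 = 106.4/33.20 = 3.204 µg/L.
Half-life 44.2 h → k = ln 2 / 44.2 = 0.01568 h⁻¹ = 0.3764 d⁻¹.
Set 3.204·exp(−k·t) = 0.97 → t = ln(3.204/0.97)/k = 274300 s = 76.19 h.
Distance = v·t = 0.65·274300 = 178300 m = 178.3 km.

178 km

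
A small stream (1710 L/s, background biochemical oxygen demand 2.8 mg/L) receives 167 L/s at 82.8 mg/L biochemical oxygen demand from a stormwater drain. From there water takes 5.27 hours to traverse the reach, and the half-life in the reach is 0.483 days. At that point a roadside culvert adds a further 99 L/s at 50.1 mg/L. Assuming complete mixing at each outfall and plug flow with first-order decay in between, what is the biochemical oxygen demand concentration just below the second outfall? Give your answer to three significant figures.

9.38 mg/L

Flow-weighted average: C = (1710·2.800 + 167.0·82.80) / 1877 = 18620/1877 = 9.918 mg/L; combined flow 1877 L/s.
Half-life 0.483 d → k = ln 2 / 0.483 = 1.435 d⁻¹.
First-order decay: C = 9.918·exp(−k·t) = 9.918·0.7297 = 7.237 mg/L.
At the second outfall, C = (1877·7.237 + 99.00·50.10) / (1877 + 99.00) = 9.384 mg/L.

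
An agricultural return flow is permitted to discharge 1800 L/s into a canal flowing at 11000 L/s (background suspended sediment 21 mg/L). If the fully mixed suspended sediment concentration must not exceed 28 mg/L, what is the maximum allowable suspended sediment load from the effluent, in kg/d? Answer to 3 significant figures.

Mass balance at the limit: 11000·21.00 + 1800·Cₑ = 12800·28 → Cₑ = 70.78 mg/L.
1800 L/s = 1.800 m³/s. Load = 1.800 m³/s × 70.78 g/m³ × 86 400 s/d = 11010 kg/d.

11000 kg/d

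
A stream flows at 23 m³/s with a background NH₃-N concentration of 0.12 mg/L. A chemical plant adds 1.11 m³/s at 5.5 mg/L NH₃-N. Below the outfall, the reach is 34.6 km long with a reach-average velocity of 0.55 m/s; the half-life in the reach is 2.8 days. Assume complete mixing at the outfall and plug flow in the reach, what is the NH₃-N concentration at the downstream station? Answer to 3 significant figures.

0.307 mg/L

Flow-weighted average: C = (23.00·0.1200 + 1.110·5.500) / 24.11 = 8.865/24.11 = 0.3677 mg/L.
Travel time t = 34.6·1000 / 0.55 = 62910 s = 17.47 h.
Half-life 2.8 d → k = ln 2 / 2.8 = 0.2476 d⁻¹.
Decay over the reach: 0.3677·exp(−kt) = 0.3677·0.8351 = 0.3070 mg/L.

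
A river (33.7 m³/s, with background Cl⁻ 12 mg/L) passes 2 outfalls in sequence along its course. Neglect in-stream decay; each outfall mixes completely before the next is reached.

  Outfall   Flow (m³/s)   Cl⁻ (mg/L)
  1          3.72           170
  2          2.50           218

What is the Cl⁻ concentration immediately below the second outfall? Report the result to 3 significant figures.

39.6 mg/L

Below outfall 1: Q → 37.42 m³/s, C = (33.70·12.00 + 3.720·170.0)/37.42 = 27.71 mg/L.
Below outfall 2: Q → 39.92 m³/s, C = (37.42·27.71 + 2.500·218.0)/39.92 = 39.62 mg/L.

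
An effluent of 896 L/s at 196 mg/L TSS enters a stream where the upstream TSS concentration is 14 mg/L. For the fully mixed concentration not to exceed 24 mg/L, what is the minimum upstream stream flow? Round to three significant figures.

Set C_mix = 24: (Q·14.00 + 896.0·196.0) / (Q + 896.0) = 24
→ Q = 896.0·(196.0 − 24)/(24 − 14.00) = 15410 L/s.

15400 L/s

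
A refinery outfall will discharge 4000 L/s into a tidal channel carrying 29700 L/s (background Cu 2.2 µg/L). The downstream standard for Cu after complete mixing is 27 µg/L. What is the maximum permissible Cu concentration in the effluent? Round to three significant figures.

211 µg/L

At the limit, (Qr·Cr + Qe·Cₑ)/(Qr + Qe) = 27:
Cₑ = (33700·27 − 29700·2.200) / 4000 = 211.1 µg/L.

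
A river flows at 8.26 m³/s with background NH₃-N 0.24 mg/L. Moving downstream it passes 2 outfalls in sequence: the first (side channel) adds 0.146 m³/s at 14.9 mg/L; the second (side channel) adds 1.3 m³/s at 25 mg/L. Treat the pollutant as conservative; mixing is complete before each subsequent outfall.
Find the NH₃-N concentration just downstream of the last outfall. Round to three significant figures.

Outfall 1: combined Q = 8.406 m³/s; C = (8.260·0.2400 + 0.1460·14.90)/8.406 = 0.4946 mg/L.
Outfall 2: combined Q = 9.706 m³/s; C = (8.406·0.4946 + 1.300·25.00)/9.706 = 3.777 mg/L.

3.78 mg/L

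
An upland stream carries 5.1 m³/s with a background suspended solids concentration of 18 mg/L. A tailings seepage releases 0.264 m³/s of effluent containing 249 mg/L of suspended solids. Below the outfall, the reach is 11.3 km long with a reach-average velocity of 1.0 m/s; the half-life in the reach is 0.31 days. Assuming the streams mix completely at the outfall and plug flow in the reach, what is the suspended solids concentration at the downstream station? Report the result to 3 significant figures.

21.9 mg/L

Mixed concentration C = ΣQC/ΣQ = (5.100·18.00 + 0.2640·249.0) / 5.364 = 157.5/5.364 = 29.37 mg/L.
Travel time t = 11.3·1000 / 1.0 = 11300 s = 3.139 h.
Half-life 0.31 d → k = ln 2 / 0.31 = 2.236 d⁻¹.
First-order decay: C = 29.37·exp(−k·t) = 29.37·0.7464 = 21.92 mg/L.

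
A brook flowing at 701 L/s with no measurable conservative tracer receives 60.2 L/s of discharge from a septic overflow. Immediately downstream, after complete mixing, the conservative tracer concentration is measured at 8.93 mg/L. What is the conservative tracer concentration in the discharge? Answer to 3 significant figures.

Mass balance: 701.0·0 + 60.20·Cₑ = 761.2·8.930
→ Cₑ = (761.2·8.930 − 701.0·0) / 60.20 = 112.9 mg/L.

113 mg/L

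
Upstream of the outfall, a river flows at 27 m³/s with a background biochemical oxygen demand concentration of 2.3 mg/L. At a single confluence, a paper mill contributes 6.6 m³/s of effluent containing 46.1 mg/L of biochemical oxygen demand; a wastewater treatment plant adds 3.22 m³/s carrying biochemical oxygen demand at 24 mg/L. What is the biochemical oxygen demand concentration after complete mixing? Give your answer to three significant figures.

Mass balance: C = (27.00·2.300 + 6.600·46.10 + 3.220·24.00) / 36.82 = 443.6/36.82 = 12.05 mg/L.

12.0 mg/L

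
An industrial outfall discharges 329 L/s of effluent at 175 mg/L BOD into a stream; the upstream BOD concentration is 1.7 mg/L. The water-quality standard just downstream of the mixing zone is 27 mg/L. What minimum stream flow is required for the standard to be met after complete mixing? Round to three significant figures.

Set C_mix = 27: (Q·1.700 + 329.0·175.0) / (Q + 329.0) = 27
→ Q = 329.0·(175.0 − 27)/(27 − 1.700) = 1925 L/s.

1920 L/s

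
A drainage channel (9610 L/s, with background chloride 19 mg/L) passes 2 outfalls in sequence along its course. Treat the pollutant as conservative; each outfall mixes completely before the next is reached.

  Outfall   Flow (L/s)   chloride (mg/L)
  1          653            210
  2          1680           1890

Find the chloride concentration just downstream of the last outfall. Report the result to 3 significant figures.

293 mg/L

Below outfall 1: Q → 10260 L/s, C = (9610·19.00 + 653.0·210.0)/10260 = 31.15 mg/L.
Below outfall 2: Q → 11940 L/s, C = (10260·31.15 + 1680·1890)/11940 = 292.6 mg/L.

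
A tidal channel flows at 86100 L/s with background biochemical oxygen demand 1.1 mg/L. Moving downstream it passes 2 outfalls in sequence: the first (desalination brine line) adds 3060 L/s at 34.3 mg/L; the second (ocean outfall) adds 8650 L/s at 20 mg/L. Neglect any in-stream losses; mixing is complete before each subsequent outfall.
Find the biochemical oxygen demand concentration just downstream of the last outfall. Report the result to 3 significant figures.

Below outfall 1: Q → 89160 L/s, C = (86100·1.100 + 3060·34.30)/89160 = 2.239 mg/L.
Below outfall 2: Q → 97810 L/s, C = (89160·2.239 + 8650·20.00)/97810 = 3.810 mg/L.

3.81 mg/L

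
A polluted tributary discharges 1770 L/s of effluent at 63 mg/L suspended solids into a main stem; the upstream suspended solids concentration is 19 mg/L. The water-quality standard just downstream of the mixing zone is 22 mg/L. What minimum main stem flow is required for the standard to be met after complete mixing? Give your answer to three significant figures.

24200 L/s

Set C_mix = 22: (Q·19.00 + 1770·63.00) / (Q + 1770) = 22
→ Q = 1770·(63.00 − 22)/(22 − 19.00) = 24190 L/s.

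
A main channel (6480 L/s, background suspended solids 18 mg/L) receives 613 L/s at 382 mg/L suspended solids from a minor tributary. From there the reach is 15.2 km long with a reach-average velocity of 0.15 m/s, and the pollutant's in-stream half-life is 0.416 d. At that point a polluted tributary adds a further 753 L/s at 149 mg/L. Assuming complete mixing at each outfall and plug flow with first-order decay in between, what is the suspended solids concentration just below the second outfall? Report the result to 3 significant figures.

20.6 mg/L

Conservation of mass: C = (6480·18.00 + 613.0·382.0) / 7093 = 350800/7093 = 49.46 mg/L; combined flow 7093 L/s.
Travel time t = 15.2·1000 / 0.15 = 101300 s = 28.15 h.
Half-life 0.416 d → k = ln 2 / 0.416 = 1.666 d⁻¹.
Applying C = C₀e^(−kt): 49.46 × 0.1417 = 7.007 mg/L.
At the second outfall, C = (7093·7.007 + 753.0·149.0) / (7093 + 753.0) = 20.63 mg/L.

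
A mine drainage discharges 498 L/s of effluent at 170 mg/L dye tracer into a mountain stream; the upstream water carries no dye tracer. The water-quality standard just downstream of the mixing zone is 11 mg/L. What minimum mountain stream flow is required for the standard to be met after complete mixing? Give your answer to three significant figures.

Set C_mix = 11: (Q·0 + 498.0·170.0) / (Q + 498.0) = 11
→ Q = 498.0·(170.0 − 11)/(11 − 0) = 7198 L/s.

7200 L/s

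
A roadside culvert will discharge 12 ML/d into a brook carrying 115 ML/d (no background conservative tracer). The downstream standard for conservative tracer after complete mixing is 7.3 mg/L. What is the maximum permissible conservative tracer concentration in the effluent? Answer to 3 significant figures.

77.3 mg/L

At the limit, (Qr·Cr + Qe·Cₑ)/(Qr + Qe) = 7.3:
Cₑ = (127.0·7.3 − 115.0·0) / 12.00 = 77.26 mg/L.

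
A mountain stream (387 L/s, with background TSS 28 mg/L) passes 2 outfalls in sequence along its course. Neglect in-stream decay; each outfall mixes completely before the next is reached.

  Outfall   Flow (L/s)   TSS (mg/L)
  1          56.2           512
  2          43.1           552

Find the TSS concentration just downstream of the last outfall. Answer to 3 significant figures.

Outfall 1: combined Q = 443.2 L/s; C = (387.0·28.00 + 56.20·512.0)/443.2 = 89.37 mg/L.
Outfall 2: combined Q = 486.3 L/s; C = (443.2·89.37 + 43.10·552.0)/486.3 = 130.4 mg/L.

130 mg/L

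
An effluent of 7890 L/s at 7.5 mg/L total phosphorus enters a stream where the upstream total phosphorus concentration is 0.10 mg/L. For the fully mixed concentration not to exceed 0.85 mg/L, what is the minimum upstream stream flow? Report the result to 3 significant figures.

70000 L/s

Set C_mix = 0.85: (Q·0.1000 + 7890·7.500) / (Q + 7890) = 0.85
→ Q = 7890·(7.500 − 0.85)/(0.85 − 0.1000) = 69960 L/s.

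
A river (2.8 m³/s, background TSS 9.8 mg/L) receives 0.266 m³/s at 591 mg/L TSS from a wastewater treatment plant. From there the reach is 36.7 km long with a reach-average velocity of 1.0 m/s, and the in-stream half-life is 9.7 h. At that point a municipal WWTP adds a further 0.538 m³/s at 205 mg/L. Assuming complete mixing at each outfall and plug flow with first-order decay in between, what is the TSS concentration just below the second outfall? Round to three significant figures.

55.3 mg/L

Mass balance: C = (2.800·9.800 + 0.2660·591.0) / 3.066 = 184.6/3.066 = 60.22 mg/L; combined flow 3.066 m³/s.
Travel time t = 36.7·1000 / 1.0 = 36700 s = 10.19 h.
Half-life 9.7 h → k = ln 2 / 9.7 = 0.07146 h⁻¹ = 1.715 d⁻¹.
Applying C = C₀e^(−kt): 60.22 × 0.4826 = 29.07 mg/L.
At the second outfall, C = (3.066·29.07 + 0.5380·205.0) / (3.066 + 0.5380) = 55.33 mg/L.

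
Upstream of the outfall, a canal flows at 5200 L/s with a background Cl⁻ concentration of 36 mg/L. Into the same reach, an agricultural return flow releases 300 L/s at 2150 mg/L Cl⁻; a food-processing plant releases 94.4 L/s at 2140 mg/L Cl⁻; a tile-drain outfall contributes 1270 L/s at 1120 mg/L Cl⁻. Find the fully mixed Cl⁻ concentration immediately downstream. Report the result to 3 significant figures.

358 mg/L

Flow-weighted average: C = (5200·36.00 + 300.0·2150 + 94.40·2140 + 1270·1120) / 6864 = 2457000/6864 = 357.9 mg/L.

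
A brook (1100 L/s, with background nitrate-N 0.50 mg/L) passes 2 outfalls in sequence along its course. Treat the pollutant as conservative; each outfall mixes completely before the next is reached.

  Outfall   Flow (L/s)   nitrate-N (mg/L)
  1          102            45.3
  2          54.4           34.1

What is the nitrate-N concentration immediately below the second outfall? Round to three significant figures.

Below outfall 1: Q → 1202 L/s, C = (1100·0.5000 + 102.0·45.30)/1202 = 4.302 mg/L.
Below outfall 2: Q → 1256 L/s, C = (1202·4.302 + 54.40·34.10)/1256 = 5.592 mg/L.

5.59 mg/L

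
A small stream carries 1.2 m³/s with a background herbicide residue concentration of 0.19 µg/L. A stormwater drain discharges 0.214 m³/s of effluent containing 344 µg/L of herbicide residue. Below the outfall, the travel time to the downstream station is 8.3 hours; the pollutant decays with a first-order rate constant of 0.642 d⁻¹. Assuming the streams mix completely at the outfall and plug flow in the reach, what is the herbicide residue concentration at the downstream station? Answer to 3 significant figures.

Mixed concentration C = ΣQC/ΣQ = (1.200·0.1900 + 0.2140·344.0) / 1.414 = 73.84/1.414 = 52.22 µg/L.
Decay over the reach: 52.22·exp(−kt) = 52.22·0.8009 = 41.83 µg/L.

41.8 µg/L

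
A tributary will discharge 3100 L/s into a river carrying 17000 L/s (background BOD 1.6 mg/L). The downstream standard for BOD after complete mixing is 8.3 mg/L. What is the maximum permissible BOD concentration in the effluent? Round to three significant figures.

At the limit, (Qr·Cr + Qe·Cₑ)/(Qr + Qe) = 8.3:
Cₑ = (20100·8.3 − 17000·1.600) / 3100 = 45.04 mg/L.

45.0 mg/L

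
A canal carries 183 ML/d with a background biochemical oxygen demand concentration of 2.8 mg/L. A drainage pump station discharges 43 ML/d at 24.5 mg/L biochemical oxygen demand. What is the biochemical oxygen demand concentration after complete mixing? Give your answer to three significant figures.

Conservation of mass: C = (183.0·2.800 + 43.00·24.50) / 226.0 = 1566/226.0 = 6.929 mg/L.

6.93 mg/L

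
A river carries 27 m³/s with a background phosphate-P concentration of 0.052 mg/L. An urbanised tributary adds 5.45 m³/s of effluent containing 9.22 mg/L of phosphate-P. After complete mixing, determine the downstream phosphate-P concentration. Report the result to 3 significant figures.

1.59 mg/L

Mass balance: C = (27.00·0.05200 + 5.450·9.220) / 32.45 = 51.65/32.45 = 1.592 mg/L.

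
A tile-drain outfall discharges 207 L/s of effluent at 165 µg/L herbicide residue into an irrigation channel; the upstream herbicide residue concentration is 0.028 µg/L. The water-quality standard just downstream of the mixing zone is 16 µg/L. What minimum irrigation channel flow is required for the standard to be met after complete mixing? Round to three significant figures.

1930 L/s

Set C_mix = 16: (Q·0.02800 + 207.0·165.0) / (Q + 207.0) = 16
→ Q = 207.0·(165.0 − 16)/(16 − 0.02800) = 1931 L/s.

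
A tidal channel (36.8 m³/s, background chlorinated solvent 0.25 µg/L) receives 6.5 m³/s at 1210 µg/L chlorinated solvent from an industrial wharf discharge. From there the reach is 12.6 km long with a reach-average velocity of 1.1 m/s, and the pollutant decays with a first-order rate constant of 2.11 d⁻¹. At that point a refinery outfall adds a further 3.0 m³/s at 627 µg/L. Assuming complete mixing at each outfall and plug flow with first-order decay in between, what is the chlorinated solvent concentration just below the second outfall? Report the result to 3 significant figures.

Flow-weighted average: C = (36.80·0.2500 + 6.500·1210) / 43.30 = 7874/43.30 = 181.9 µg/L; combined flow 43.30 m³/s.
Travel time t = 12.6·1000 / 1.1 = 11450 s = 3.182 h.
Decay over the reach: 181.9·exp(−kt) = 181.9·0.7560 = 137.5 µg/L.
Second outfall: C = (43.30·137.5 + 3.000·627.0)/46.30 = 169.2 µg/L.

169 µg/L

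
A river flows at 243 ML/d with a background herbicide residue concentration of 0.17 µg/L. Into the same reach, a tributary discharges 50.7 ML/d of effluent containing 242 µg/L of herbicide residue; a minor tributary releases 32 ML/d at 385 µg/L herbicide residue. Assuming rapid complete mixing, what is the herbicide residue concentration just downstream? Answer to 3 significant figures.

75.6 µg/L

Conservation of mass: C = (243.0·0.1700 + 50.70·242.0 + 32.00·385.0) / 325.7 = 24630/325.7 = 75.62 µg/L.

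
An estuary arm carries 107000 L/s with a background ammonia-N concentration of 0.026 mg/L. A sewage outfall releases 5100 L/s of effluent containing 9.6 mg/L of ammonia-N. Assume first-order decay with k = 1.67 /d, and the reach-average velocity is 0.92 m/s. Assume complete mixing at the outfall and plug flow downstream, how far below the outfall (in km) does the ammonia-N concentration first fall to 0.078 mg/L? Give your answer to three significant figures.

Conservation of mass: C = (107000·0.02600 + 5100·9.600) / 112100 = 51740/112100 = 0.4616 mg/L.
Set 0.4616·exp(−k·t) = 0.078 → t = ln(0.4616/0.078)/k = 91980 s = 25.55 h.
Distance = v·t = 0.92·91980 = 84620 m = 84.62 km.

84.6 km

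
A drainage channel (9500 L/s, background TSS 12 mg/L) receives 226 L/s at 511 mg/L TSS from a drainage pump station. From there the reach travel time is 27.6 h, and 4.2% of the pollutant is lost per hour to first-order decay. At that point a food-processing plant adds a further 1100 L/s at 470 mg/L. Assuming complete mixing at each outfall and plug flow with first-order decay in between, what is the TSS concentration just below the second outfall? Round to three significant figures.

54.2 mg/L

Mixed concentration C = ΣQC/ΣQ = (9500·12.00 + 226.0·511.0) / 9726 = 229500/9726 = 23.60 mg/L; combined flow 9726 L/s.
4.2%/h lost → k = −ln(1 − 0.042) = 0.04291 h⁻¹.
After decay, C = 23.60 × e^(−kt) = 23.60 × 0.3060 = 7.220 mg/L.
At the second outfall, C = (9726·7.220 + 1100·470.0) / (9726 + 1100) = 54.24 mg/L.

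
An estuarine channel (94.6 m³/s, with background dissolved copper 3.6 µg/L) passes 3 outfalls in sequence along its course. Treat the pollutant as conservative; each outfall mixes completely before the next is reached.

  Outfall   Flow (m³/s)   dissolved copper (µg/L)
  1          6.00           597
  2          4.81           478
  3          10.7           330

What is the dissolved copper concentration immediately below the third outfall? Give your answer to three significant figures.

After outfall 1: Q = 94.60 + 6.000 = 100.6 m³/s; C = (94.60·3.600 + 6.000·597.0)/100.6 = 38.99 µg/L.
After outfall 2: Q = 100.6 + 4.810 = 105.4 m³/s; C = (100.6·38.99 + 4.810·478.0)/105.4 = 59.02 µg/L.
After outfall 3: Q = 105.4 + 10.70 = 116.1 m³/s; C = (105.4·59.02 + 10.70·330.0)/116.1 = 84.00 µg/L.

84.0 µg/L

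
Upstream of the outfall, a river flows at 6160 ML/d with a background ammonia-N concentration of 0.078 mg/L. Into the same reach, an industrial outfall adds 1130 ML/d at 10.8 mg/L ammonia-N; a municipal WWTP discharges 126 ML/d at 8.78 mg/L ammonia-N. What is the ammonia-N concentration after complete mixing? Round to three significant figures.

Flow-weighted average: C = (6160·0.07800 + 1130·10.80 + 126.0·8.780) / 7416 = 13790/7416 = 1.860 mg/L.

1.86 mg/L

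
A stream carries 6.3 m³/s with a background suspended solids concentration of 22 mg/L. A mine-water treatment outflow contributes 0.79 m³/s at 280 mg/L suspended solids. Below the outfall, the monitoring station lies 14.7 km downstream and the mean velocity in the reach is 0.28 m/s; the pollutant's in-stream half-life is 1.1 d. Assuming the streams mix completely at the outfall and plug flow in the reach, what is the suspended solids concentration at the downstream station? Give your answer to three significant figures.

Flow-weighted average: C = (6.300·22.00 + 0.7900·280.0) / 7.090 = 359.8/7.090 = 50.75 mg/L.
Travel time t = 14.7·1000 / 0.28 = 52500 s = 14.58 h.
Half-life 1.1 d → k = ln 2 / 1.1 = 0.6301 d⁻¹.
Applying C = C₀e^(−kt): 50.75 × 0.6819 = 34.60 mg/L.

34.6 mg/L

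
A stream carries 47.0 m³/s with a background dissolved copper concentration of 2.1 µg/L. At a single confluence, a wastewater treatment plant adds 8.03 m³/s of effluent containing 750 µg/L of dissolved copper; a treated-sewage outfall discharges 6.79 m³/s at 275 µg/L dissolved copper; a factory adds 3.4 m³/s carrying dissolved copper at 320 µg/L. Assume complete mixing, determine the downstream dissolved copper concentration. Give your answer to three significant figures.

139 µg/L

After mixing, C = (47.00·2.100 + 8.030·750.0 + 6.790·275.0 + 3.400·320.0) / 65.22 = 9076/65.22 = 139.2 µg/L.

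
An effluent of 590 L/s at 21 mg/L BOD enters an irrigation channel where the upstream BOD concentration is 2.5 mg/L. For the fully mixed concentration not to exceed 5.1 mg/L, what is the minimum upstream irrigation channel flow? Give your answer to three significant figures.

Set C_mix = 5.1: (Q·2.500 + 590.0·21.00) / (Q + 590.0) = 5.1
→ Q = 590.0·(21.00 − 5.1)/(5.1 − 2.500) = 3608 L/s.

3610 L/s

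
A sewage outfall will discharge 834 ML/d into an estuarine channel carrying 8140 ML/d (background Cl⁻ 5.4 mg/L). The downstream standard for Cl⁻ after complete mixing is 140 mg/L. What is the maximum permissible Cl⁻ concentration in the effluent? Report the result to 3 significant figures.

At the limit, (Qr·Cr + Qe·Cₑ)/(Qr + Qe) = 140:
Cₑ = (8974·140 − 8140·5.400) / 834.0 = 1454 mg/L.

1450 mg/L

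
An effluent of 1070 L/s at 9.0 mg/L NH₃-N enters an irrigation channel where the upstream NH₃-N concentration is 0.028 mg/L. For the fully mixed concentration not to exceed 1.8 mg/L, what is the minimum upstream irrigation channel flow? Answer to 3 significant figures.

4350 L/s

Set C_mix = 1.8: (Q·0.02800 + 1070·9.000) / (Q + 1070) = 1.8
→ Q = 1070·(9.000 − 1.8)/(1.8 − 0.02800) = 4348 L/s.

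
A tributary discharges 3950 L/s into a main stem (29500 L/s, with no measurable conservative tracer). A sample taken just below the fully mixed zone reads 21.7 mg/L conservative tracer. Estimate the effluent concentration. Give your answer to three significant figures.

Mass balance: 29500·0 + 3950·Cₑ = 33450·21.70
→ Cₑ = (33450·21.70 − 29500·0) / 3950 = 183.8 mg/L.

184 mg/L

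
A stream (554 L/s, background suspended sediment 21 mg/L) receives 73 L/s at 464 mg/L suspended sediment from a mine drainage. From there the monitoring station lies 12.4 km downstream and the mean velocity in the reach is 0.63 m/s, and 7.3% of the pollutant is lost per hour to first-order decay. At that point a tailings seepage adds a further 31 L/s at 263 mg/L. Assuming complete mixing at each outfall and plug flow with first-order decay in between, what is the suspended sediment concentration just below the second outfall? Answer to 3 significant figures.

Flow-weighted average: C = (554.0·21.00 + 73.00·464.0) / 627.0 = 45510/627.0 = 72.58 mg/L; combined flow 627.0 L/s.
Travel time t = 12.4·1000 / 0.63 = 19680 s = 5.467 h.
7.3%/h lost → k = −ln(1 − 0.073) = 0.07580 h⁻¹.
After decay, C = 72.58 × e^(−kt) = 72.58 × 0.6607 = 47.95 mg/L.
Second outfall: C = (627.0·47.95 + 31.00·263.0)/658.0 = 58.08 mg/L.

58.1 mg/L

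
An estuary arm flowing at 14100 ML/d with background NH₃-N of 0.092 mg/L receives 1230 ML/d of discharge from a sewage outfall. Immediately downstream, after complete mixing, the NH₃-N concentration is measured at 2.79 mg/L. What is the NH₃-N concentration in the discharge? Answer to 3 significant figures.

Mass balance: 14100·0.09200 + 1230·Cₑ = 15330·2.790
→ Cₑ = (15330·2.790 − 14100·0.09200) / 1230 = 33.72 mg/L.

33.7 mg/L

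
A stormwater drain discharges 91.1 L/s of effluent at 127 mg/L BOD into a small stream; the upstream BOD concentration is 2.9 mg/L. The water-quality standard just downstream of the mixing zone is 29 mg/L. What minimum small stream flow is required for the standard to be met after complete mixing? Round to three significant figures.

Set C_mix = 29: (Q·2.900 + 91.10·127.0) / (Q + 91.10) = 29
→ Q = 91.10·(127.0 − 29)/(29 − 2.900) = 342.1 L/s.

342 L/s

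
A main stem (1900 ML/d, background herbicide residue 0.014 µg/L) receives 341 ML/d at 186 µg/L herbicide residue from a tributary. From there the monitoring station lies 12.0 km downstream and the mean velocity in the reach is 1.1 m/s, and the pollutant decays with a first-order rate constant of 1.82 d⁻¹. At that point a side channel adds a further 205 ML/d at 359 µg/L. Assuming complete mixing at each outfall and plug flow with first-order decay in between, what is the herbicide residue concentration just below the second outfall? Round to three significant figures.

50.7 µg/L

Conservation of mass: C = (1900·0.01400 + 341.0·186.0) / 2241 = 63450/2241 = 28.31 µg/L; combined flow 2241 ML/d.
Travel time t = 12.0·1000 / 1.1 = 10910 s = 3.030 h.
After decay, C = 28.31 × e^(−kt) = 28.31 × 0.7947 = 22.50 µg/L.
At the second outfall, C = (2241·22.50 + 205.0·359.0) / (2241 + 205.0) = 50.70 µg/L.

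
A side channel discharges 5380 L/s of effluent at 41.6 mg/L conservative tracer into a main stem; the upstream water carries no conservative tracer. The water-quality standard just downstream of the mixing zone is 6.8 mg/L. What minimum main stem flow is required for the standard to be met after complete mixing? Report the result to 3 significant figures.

27500 L/s

Set C_mix = 6.8: (Q·0 + 5380·41.60) / (Q + 5380) = 6.8
→ Q = 5380·(41.60 − 6.8)/(6.8 − 0) = 27530 L/s.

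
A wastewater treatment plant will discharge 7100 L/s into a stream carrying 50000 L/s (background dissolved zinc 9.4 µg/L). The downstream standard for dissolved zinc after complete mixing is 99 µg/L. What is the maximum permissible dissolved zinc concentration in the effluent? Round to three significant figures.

At the limit, (Qr·Cr + Qe·Cₑ)/(Qr + Qe) = 99:
Cₑ = (57100·99 − 50000·9.400) / 7100 = 730.0 µg/L.

730 µg/L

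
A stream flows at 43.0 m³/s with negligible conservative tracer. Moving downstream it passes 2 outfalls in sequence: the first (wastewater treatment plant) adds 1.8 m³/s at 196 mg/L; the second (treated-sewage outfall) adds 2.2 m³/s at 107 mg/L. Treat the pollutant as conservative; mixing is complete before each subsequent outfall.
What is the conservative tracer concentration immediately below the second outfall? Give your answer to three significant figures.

Below outfall 1: Q → 44.80 m³/s, C = (43.00·0 + 1.800·196.0)/44.80 = 7.875 mg/L.
Below outfall 2: Q → 47.00 m³/s, C = (44.80·7.875 + 2.200·107.0)/47.00 = 12.51 mg/L.

12.5 mg/L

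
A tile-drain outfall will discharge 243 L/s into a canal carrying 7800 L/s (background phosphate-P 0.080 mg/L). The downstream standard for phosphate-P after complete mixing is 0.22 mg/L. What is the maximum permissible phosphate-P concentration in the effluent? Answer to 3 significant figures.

4.71 mg/L

At the limit, (Qr·Cr + Qe·Cₑ)/(Qr + Qe) = 0.22:
Cₑ = (8043·0.22 − 7800·0.08000) / 243.0 = 4.714 mg/L.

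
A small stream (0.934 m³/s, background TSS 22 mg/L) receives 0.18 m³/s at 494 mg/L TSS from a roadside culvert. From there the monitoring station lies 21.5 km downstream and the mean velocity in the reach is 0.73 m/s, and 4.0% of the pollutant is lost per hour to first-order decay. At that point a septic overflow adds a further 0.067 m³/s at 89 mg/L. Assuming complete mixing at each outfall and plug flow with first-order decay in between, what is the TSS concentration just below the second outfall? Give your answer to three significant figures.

71.4 mg/L

Mixed concentration C = ΣQC/ΣQ = (0.9340·22.00 + 0.1800·494.0) / 1.114 = 109.5/1.114 = 98.27 mg/L; combined flow 1.114 m³/s.
Travel time t = 21.5·1000 / 0.73 = 29450 s = 8.181 h.
4.0%/h lost → k = −ln(1 − 0.04) = 0.04082 h⁻¹.
First-order decay: C = 98.27·exp(−k·t) = 98.27·0.7161 = 70.37 mg/L.
Second outfall: C = (1.114·70.37 + 0.06700·89.00)/1.181 = 71.42 mg/L.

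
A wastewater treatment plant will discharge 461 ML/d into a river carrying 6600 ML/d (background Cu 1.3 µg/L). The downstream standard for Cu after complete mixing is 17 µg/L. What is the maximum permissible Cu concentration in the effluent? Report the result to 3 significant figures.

242 µg/L

At the limit, (Qr·Cr + Qe·Cₑ)/(Qr + Qe) = 17:
Cₑ = (7061·17 − 6600·1.300) / 461.0 = 241.8 µg/L.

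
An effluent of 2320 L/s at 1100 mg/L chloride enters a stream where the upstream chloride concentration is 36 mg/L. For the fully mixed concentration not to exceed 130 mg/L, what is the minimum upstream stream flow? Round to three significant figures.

Set C_mix = 130: (Q·36.00 + 2320·1100) / (Q + 2320) = 130
→ Q = 2320·(1100 − 130)/(130 − 36.00) = 23940 L/s.

23900 L/s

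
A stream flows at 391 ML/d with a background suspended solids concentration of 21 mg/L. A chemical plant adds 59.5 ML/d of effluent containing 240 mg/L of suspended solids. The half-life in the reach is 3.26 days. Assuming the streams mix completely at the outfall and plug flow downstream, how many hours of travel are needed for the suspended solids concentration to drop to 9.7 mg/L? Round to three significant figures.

185 h

Mass balance: C = (391.0·21.00 + 59.50·240.0) / 450.5 = 22490/450.5 = 49.92 mg/L.
Half-life 3.26 d → k = ln 2 / 3.26 = 0.2126 d⁻¹.
49.92·exp(−k·t) = 9.7 → t = ln(49.92/9.7)/k = 665800 s = 184.9 h.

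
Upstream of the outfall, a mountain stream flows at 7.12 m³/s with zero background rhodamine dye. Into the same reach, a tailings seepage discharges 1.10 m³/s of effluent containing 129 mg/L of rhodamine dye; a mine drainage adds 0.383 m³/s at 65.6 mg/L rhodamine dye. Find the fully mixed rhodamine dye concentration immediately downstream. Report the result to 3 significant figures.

19.4 mg/L

Conservation of mass: C = (7.120·0 + 1.100·129.0 + 0.3830·65.60) / 8.603 = 167.0/8.603 = 19.41 mg/L.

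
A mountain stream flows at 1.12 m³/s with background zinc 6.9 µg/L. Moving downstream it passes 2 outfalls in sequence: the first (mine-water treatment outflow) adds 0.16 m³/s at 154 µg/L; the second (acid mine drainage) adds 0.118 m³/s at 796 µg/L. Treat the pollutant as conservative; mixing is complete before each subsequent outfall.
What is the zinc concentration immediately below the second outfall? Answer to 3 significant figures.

90.3 µg/L

Below outfall 1: Q → 1.280 m³/s, C = (1.120·6.900 + 0.1600·154.0)/1.280 = 25.29 µg/L.
Below outfall 2: Q → 1.398 m³/s, C = (1.280·25.29 + 0.1180·796.0)/1.398 = 90.34 µg/L.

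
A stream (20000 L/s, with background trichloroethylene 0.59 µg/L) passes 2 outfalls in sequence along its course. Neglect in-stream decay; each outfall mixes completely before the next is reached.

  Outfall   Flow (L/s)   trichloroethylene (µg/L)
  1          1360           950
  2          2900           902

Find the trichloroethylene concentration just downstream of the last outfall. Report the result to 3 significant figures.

162 µg/L

After outfall 1: Q = 20000 + 1360 = 21360 L/s; C = (20000·0.5900 + 1360·950.0)/21360 = 61.04 µg/L.
After outfall 2: Q = 21360 + 2900 = 24260 L/s; C = (21360·61.04 + 2900·902.0)/24260 = 161.6 µg/L.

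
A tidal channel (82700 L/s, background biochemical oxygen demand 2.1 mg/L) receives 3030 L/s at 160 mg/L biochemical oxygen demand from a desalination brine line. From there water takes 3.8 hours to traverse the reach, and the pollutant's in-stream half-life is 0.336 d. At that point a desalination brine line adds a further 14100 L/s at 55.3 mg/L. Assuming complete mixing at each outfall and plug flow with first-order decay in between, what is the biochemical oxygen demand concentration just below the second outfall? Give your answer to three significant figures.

12.6 mg/L

After mixing, C = (82700·2.100 + 3030·160.0) / 85730 = 658500/85730 = 7.681 mg/L; combined flow 85730 L/s.
Half-life 0.336 d → k = ln 2 / 0.336 = 2.063 d⁻¹.
Decay over the reach: 7.681·exp(−kt) = 7.681·0.7213 = 5.540 mg/L.
At the second outfall, C = (85730·5.540 + 14100·55.30) / (85730 + 14100) = 12.57 mg/L.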